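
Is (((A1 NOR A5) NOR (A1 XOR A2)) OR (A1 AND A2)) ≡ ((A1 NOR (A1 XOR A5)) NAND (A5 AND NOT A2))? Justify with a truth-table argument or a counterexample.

No. Counterexample: with A5=0, A2=0, A1=0, Expression 1 = 0 but Expression 2 = 1.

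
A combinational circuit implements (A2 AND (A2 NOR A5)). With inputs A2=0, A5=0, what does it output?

Substituting: (0 AND (0 NOR 0))
= 0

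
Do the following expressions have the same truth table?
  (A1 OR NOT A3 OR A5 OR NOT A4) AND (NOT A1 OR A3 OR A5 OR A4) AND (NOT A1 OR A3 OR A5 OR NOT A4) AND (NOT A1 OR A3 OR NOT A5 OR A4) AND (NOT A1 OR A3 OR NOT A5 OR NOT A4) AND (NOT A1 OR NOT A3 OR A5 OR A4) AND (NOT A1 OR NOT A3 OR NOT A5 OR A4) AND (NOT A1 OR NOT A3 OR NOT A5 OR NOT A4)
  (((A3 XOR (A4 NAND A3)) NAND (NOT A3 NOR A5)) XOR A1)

Yes, they are equivalent — the two output columns agree on all 16 assignments:
A1 | A3 | A5 | A4 | Expression 1 | Expression 2
-----------------------------------------------
0 | 0 | 0 | 0 | 1 | 1
0 | 0 | 0 | 1 | 1 | 1
0 | 0 | 1 | 0 | 1 | 1
0 | 0 | 1 | 1 | 1 | 1
0 | 1 | 0 | 0 | 1 | 1
0 | 1 | 0 | 1 | 0 | 0
0 | 1 | 1 | 0 | 1 | 1
0 | 1 | 1 | 1 | 1 | 1
1 | 0 | 0 | 0 | 0 | 0
1 | 0 | 0 | 1 | 0 | 0
1 | 0 | 1 | 0 | 0 | 0
1 | 0 | 1 | 1 | 0 | 0
1 | 1 | 0 | 0 | 0 | 0
1 | 1 | 0 | 1 | 1 | 1
1 | 1 | 1 | 0 | 0 | 0
1 | 1 | 1 | 1 | 0 | 0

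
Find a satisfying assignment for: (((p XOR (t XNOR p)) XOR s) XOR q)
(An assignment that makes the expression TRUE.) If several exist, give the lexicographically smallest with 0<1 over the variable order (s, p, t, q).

s=0, p=0, t=0, q=0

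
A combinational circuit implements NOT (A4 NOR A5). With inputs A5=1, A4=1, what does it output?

Substituting: NOT (1 NOR 1)
= 1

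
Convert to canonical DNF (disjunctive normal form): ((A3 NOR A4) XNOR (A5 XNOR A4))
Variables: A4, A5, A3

(NOT A4 AND NOT A5 AND NOT A3) OR (NOT A4 AND A5 AND A3) OR (A4 AND NOT A5 AND NOT A3) OR (A4 AND NOT A5 AND A3)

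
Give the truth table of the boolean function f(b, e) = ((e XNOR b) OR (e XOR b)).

b | e | Output
--------------
0 | 0 | 1
0 | 1 | 1
1 | 0 | 1
1 | 1 | 1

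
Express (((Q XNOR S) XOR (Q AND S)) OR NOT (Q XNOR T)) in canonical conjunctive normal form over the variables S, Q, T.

(S OR NOT Q OR NOT T) AND (NOT S OR Q OR T) AND (NOT S OR NOT Q OR NOT T)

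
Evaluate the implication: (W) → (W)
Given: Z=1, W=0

Antecedent (W) = 0; consequent (W) = 0.
0 → 0 = 1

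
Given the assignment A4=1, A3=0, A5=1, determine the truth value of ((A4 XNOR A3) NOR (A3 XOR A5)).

Substituting: ((1 XNOR 0) NOR (0 XOR 1))
= 0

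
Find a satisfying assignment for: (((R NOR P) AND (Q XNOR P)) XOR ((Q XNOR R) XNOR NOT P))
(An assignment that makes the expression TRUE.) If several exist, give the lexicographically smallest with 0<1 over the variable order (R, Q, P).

R=0, Q=1, P=1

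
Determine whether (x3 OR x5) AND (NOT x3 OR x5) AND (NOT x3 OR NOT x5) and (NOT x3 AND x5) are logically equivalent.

Yes, they are equivalent — the two output columns agree on all 4 assignments:
x3 | x5 | Expression 1 | Expression 2
-------------------------------------
0 | 0 | 0 | 0
0 | 1 | 1 | 1
1 | 0 | 0 | 0
1 | 1 | 0 | 0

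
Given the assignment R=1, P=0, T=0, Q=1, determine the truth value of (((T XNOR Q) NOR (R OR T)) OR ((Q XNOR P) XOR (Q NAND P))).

Substituting: (((0 XNOR 1) NOR (1 OR 0)) OR ((1 XNOR 0) XOR (1 NAND 0)))
= 1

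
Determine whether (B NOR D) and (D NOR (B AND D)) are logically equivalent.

No. Counterexample: with D=0, B=1, Expression 1 = 0 but Expression 2 = 1.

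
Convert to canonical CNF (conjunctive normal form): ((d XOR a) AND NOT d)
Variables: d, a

(d OR a) AND (NOT d OR a) AND (NOT d OR NOT a)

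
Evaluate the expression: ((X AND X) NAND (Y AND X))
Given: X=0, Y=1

Substituting: ((0 AND 0) NAND (1 AND 0))
= 1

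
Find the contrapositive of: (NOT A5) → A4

Contrapositive: NOT A4 → A5
Note: A statement and its contrapositive are logically equivalent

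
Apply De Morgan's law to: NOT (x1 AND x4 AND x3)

NOT x1 OR NOT x4 OR NOT x3
De Morgan's: NOT(AND of terms) = OR of negations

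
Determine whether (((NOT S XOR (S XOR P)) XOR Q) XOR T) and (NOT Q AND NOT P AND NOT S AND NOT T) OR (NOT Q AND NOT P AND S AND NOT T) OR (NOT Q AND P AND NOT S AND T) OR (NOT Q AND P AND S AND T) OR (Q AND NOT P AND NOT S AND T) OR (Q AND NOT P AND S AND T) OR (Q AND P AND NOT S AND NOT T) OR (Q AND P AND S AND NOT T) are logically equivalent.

Yes, they are equivalent — the two output columns agree on all 16 assignments:
Q | P | S | T | Expression 1 | Expression 2
-------------------------------------------
0 | 0 | 0 | 0 | 1 | 1
0 | 0 | 0 | 1 | 0 | 0
0 | 0 | 1 | 0 | 1 | 1
0 | 0 | 1 | 1 | 0 | 0
0 | 1 | 0 | 0 | 0 | 0
0 | 1 | 0 | 1 | 1 | 1
0 | 1 | 1 | 0 | 0 | 0
0 | 1 | 1 | 1 | 1 | 1
1 | 0 | 0 | 0 | 0 | 0
1 | 0 | 0 | 1 | 1 | 1
1 | 0 | 1 | 0 | 0 | 0
1 | 0 | 1 | 1 | 1 | 1
1 | 1 | 0 | 0 | 1 | 1
1 | 1 | 0 | 1 | 0 | 0
1 | 1 | 1 | 0 | 1 | 1
1 | 1 | 1 | 1 | 0 | 0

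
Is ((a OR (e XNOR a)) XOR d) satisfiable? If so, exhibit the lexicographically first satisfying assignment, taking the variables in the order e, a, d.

e=0, a=0, d=0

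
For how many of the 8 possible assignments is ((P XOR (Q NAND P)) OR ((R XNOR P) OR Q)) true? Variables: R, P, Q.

Satisfying assignments: (0,0,0), (0,0,1), (0,1,1), (1,0,0), (1,0,1), (1,1,0), (1,1,1)
Count: 7 out of 8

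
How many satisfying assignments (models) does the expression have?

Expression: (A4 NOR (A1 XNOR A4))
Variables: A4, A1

Satisfying assignments: (0,1)
Count: 1 out of 4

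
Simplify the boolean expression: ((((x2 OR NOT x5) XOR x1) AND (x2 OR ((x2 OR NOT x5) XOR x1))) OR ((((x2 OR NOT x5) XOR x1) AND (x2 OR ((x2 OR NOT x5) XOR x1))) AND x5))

By absorption (E OR (E AND v) = E) then absorption (E AND (E OR v) = E):
= ((x2 OR NOT x5) XOR x1)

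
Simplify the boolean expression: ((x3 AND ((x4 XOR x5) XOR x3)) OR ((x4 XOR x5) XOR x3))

By absorption (E OR (E AND v) = E):
= ((x4 XOR x5) XOR x3)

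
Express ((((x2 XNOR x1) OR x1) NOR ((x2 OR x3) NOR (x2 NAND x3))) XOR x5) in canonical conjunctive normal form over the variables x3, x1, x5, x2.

(x3 OR x1 OR x5 OR x2) AND (x3 OR x1 OR NOT x5 OR NOT x2) AND (x3 OR NOT x1 OR x5 OR x2) AND (x3 OR NOT x1 OR x5 OR NOT x2) AND (NOT x3 OR x1 OR x5 OR x2) AND (NOT x3 OR x1 OR NOT x5 OR NOT x2) AND (NOT x3 OR NOT x1 OR x5 OR x2) AND (NOT x3 OR NOT x1 OR x5 OR NOT x2)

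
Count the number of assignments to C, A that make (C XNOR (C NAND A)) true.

Satisfying assignments: (1,0)
Count: 1 out of 4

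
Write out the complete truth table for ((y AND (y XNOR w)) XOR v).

y | v | w | Output
------------------
0 | 0 | 0 | 0
0 | 0 | 1 | 0
0 | 1 | 0 | 1
0 | 1 | 1 | 1
1 | 0 | 0 | 0
1 | 0 | 1 | 1
1 | 1 | 0 | 1
1 | 1 | 1 | 0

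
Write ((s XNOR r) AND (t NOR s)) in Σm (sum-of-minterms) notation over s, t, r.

Σm(0) = (NOT s AND NOT t AND NOT r)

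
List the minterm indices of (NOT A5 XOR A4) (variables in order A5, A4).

Σm(0, 3) = (NOT A5 AND NOT A4) OR (A5 AND A4)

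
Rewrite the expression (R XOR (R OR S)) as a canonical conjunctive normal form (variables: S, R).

(S OR R) AND (S OR NOT R) AND (NOT S OR NOT R)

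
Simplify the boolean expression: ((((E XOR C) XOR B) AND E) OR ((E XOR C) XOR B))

By absorption (E OR (E AND v) = E):
= ((E XOR C) XOR B)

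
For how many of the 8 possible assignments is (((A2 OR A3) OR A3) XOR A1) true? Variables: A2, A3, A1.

Satisfying assignments: (0,0,1), (0,1,0), (1,0,0), (1,1,0)
Count: 4 out of 8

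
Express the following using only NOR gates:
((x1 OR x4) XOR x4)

((((((x1 NOR x4) NOR (x1 NOR x4)) NOR x4) NOR (((x1 NOR x4) NOR (x1 NOR x4)) NOR x4)) NOR ((((x1 NOR x4) NOR (x1 NOR x4)) NOR x4) NOR (((x1 NOR x4) NOR (x1 NOR x4)) NOR x4))) NOR ((((((x1 NOR x4) NOR (x1 NOR x4)) NOR ((x1 NOR x4) NOR (x1 NOR x4))) NOR (x4 NOR x4)) NOR ((((x1 NOR x4) NOR (x1 NOR x4)) NOR ((x1 NOR x4) NOR (x1 NOR x4))) NOR (x4 NOR x4))) NOR (((((x1 NOR x4) NOR (x1 NOR x4)) NOR ((x1 NOR x4) NOR (x1 NOR x4))) NOR (x4 NOR x4)) NOR ((((x1 NOR x4) NOR (x1 NOR x4)) NOR ((x1 NOR x4) NOR (x1 NOR x4))) NOR (x4 NOR x4)))))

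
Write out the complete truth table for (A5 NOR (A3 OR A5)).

A3 | A5 | Output
----------------
0 | 0 | 1
0 | 1 | 0
1 | 0 | 0
1 | 1 | 0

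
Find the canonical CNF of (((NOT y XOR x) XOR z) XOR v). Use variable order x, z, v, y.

(x OR z OR v OR NOT y) AND (x OR z OR NOT v OR y) AND (x OR NOT z OR v OR y) AND (x OR NOT z OR NOT v OR NOT y) AND (NOT x OR z OR v OR y) AND (NOT x OR z OR NOT v OR NOT y) AND (NOT x OR NOT z OR v OR NOT y) AND (NOT x OR NOT z OR NOT v OR y)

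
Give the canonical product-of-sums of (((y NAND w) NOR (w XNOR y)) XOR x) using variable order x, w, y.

ΠM(0, 1, 2, 3) = (x OR w OR y) AND (x OR w OR NOT y) AND (x OR NOT w OR y) AND (x OR NOT w OR NOT y)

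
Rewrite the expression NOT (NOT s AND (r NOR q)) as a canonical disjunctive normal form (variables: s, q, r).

(NOT s AND NOT q AND r) OR (NOT s AND q AND NOT r) OR (NOT s AND q AND r) OR (s AND NOT q AND NOT r) OR (s AND NOT q AND r) OR (s AND q AND NOT r) OR (s AND q AND r)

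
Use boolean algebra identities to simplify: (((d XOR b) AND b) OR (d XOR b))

By absorption (E OR (E AND v) = E):
= (d XOR b)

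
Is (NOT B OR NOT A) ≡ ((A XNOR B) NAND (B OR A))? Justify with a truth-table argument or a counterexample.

Yes, they are equivalent — the two output columns agree on all 4 assignments:
B | A | Expression 1 | Expression 2
-----------------------------------
0 | 0 | 1 | 1
0 | 1 | 1 | 1
1 | 0 | 1 | 1
1 | 1 | 0 | 0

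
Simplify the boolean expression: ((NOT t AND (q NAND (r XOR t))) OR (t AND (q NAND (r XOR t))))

By distribution ((E AND v) OR (E AND NOT v) = E):
= (q NAND (r XOR t))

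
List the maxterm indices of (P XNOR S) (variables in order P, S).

ΠM(1, 2) = (P OR NOT S) AND (NOT P OR S)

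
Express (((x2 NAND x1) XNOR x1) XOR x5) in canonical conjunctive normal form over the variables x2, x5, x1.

(x2 OR x5 OR x1) AND (x2 OR NOT x5 OR NOT x1) AND (NOT x2 OR x5 OR x1) AND (NOT x2 OR x5 OR NOT x1)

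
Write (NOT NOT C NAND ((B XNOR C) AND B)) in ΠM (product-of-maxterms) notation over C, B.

ΠM(3) = (NOT C OR NOT B)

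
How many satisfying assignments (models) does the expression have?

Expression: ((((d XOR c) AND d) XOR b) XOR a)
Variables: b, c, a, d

Satisfying assignments: (0,0,0,1), (0,0,1,0), (0,1,1,0), (0,1,1,1), (1,0,0,0), (1,0,1,1), (1,1,0,0), (1,1,0,1)
Count: 8 out of 16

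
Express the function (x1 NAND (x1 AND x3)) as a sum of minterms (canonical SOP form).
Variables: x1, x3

Σm(0, 1, 2) = (NOT x1 AND NOT x3) OR (NOT x1 AND x3) OR (x1 AND NOT x3)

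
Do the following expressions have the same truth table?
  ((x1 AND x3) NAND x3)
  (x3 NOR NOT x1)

No. Counterexample: with x1=0, x3=0, Expression 1 = 1 but Expression 2 = 0.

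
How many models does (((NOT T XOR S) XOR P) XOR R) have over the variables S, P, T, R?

Satisfying assignments: (0,0,0,0), (0,0,1,1), (0,1,0,1), (0,1,1,0), (1,0,0,1), (1,0,1,0), (1,1,0,0), (1,1,1,1)
Count: 8 out of 16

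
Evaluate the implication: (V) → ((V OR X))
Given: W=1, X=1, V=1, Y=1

Antecedent (V) = 1; consequent ((V OR X)) = 1.
1 → 1 = 1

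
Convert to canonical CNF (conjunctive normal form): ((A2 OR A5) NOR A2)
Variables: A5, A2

(A5 OR NOT A2) AND (NOT A5 OR A2) AND (NOT A5 OR NOT A2)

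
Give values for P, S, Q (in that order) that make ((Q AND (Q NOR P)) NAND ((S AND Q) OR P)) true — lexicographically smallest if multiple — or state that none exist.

P=0, S=0, Q=0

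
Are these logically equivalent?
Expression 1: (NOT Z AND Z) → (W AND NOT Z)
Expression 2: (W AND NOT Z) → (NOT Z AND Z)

No, Converse is not equivalent to original (counterexample: W=1, Z=0)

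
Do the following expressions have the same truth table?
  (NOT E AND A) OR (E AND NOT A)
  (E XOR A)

Yes, they are equivalent — the two output columns agree on all 4 assignments:
E | A | Expression 1 | Expression 2
-----------------------------------
0 | 0 | 0 | 0
0 | 1 | 1 | 1
1 | 0 | 1 | 1
1 | 1 | 0 | 0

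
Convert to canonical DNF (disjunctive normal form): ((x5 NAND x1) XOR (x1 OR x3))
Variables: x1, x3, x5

(NOT x1 AND NOT x3 AND NOT x5) OR (NOT x1 AND NOT x3 AND x5) OR (x1 AND NOT x3 AND x5) OR (x1 AND x3 AND x5)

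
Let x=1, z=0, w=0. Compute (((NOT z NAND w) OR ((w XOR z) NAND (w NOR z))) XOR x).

Substituting: (((NOT 0 NAND 0) OR ((0 XOR 0) NAND (0 NOR 0))) XOR 1)
= 0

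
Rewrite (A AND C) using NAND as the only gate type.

((A NAND C) NAND (A NAND C))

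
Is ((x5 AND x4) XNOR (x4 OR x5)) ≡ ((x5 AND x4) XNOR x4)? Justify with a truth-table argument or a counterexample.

No. Counterexample: with x5=1, x4=0, Expression 1 = 0 but Expression 2 = 1.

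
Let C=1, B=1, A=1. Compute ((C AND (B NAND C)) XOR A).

Substituting: ((1 AND (1 NAND 1)) XOR 1)
= 1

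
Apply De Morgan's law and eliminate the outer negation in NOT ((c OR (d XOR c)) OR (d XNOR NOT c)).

NOT (c OR (d XOR c)) AND NOT (d XNOR NOT c)
De Morgan's: NOT(OR of terms) = AND of negations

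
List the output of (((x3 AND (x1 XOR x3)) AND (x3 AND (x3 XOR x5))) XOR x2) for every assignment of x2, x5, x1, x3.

x2 | x5 | x1 | x3 | Output
--------------------------
0 | 0 | 0 | 0 | 0
0 | 0 | 0 | 1 | 1
0 | 0 | 1 | 0 | 0
0 | 0 | 1 | 1 | 0
0 | 1 | 0 | 0 | 0
0 | 1 | 0 | 1 | 0
0 | 1 | 1 | 0 | 0
0 | 1 | 1 | 1 | 0
1 | 0 | 0 | 0 | 1
1 | 0 | 0 | 1 | 0
1 | 0 | 1 | 0 | 1
1 | 0 | 1 | 1 | 1
1 | 1 | 0 | 0 | 1
1 | 1 | 0 | 1 | 1
1 | 1 | 1 | 0 | 1
1 | 1 | 1 | 1 | 1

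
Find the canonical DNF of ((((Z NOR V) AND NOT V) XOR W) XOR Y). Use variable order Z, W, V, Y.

(NOT Z AND NOT W AND NOT V AND NOT Y) OR (NOT Z AND NOT W AND V AND Y) OR (NOT Z AND W AND NOT V AND Y) OR (NOT Z AND W AND V AND NOT Y) OR (Z AND NOT W AND NOT V AND Y) OR (Z AND NOT W AND V AND Y) OR (Z AND W AND NOT V AND NOT Y) OR (Z AND W AND V AND NOT Y)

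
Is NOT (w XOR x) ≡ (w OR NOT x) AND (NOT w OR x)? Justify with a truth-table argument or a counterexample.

Yes, they are equivalent — the two output columns agree on all 4 assignments:
w | x | Expression 1 | Expression 2
-----------------------------------
0 | 0 | 1 | 1
0 | 1 | 0 | 0
1 | 0 | 0 | 0
1 | 1 | 1 | 1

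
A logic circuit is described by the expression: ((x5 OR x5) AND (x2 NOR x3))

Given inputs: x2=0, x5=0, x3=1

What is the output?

Substituting: ((0 OR 0) AND (0 NOR 1))
= 0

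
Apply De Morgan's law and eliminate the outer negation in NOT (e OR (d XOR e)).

NOT e AND NOT (d XOR e)
De Morgan's: NOT(OR of terms) = AND of negations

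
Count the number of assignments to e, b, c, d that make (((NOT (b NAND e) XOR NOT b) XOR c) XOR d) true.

Satisfying assignments: (0,0,0,0), (0,0,1,1), (0,1,0,1), (0,1,1,0), (1,0,0,0), (1,0,1,1), (1,1,0,0), (1,1,1,1)
Count: 8 out of 16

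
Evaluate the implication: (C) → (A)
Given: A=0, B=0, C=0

Antecedent (C) = 0; consequent (A) = 0.
0 → 0 = 1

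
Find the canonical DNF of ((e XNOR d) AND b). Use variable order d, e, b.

(NOT d AND NOT e AND b) OR (d AND e AND b)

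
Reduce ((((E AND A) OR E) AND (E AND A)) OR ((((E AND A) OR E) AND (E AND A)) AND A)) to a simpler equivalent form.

By absorption (E OR (E AND v) = E) then absorption (E AND (E OR v) = E):
= (E AND A)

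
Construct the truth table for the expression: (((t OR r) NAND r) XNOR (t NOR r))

t | r | Output
--------------
0 | 0 | 1
0 | 1 | 1
1 | 0 | 0
1 | 1 | 1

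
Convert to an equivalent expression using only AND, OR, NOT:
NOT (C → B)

C AND NOT B
(Negated implication: NOT(A → B) = A AND NOT B)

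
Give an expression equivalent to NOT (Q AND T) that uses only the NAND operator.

(((Q NAND T) NAND (Q NAND T)) NAND ((Q NAND T) NAND (Q NAND T)))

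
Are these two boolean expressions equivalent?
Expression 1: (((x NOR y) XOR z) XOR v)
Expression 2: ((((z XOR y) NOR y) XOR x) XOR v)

No. Counterexample: with y=1, z=0, x=1, v=0, Expression 1 = 0 but Expression 2 = 1.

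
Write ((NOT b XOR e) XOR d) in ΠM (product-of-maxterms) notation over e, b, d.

ΠM(1, 2, 4, 7) = (e OR b OR NOT d) AND (e OR NOT b OR d) AND (NOT e OR b OR d) AND (NOT e OR NOT b OR NOT d)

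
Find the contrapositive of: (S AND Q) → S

Contrapositive: NOT S → NOT (S AND Q)
Note: A statement and its contrapositive are logically equivalent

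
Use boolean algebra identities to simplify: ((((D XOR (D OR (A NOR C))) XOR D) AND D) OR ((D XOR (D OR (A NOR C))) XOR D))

By absorption (E OR (E AND v) = E) then XOR self-cancellation ((E XOR v) XOR v = E):
= (D OR (A NOR C))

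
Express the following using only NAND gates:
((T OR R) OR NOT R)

((((T NAND T) NAND (R NAND R)) NAND ((T NAND T) NAND (R NAND R))) NAND ((R NAND R) NAND (R NAND R)))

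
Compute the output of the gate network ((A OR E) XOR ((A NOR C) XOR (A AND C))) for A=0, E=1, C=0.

Substituting: ((0 OR 1) XOR ((0 NOR 0) XOR (0 AND 0)))
= 0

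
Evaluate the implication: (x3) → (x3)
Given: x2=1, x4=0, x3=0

Antecedent (x3) = 0; consequent (x3) = 0.
0 → 0 = 1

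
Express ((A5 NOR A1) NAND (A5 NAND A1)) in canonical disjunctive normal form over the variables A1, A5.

(NOT A1 AND A5) OR (A1 AND NOT A5) OR (A1 AND A5)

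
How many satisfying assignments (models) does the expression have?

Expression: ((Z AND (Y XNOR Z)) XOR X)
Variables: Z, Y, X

Satisfying assignments: (0,0,1), (0,1,1), (1,0,1), (1,1,0)
Count: 4 out of 8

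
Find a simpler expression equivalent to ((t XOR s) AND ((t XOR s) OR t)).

By absorption (E AND (E OR v) = E):
= (t XOR s)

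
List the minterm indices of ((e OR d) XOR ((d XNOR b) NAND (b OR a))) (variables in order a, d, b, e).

Σm(0, 2, 6, 7, 9, 10, 14, 15) = (NOT a AND NOT d AND NOT b AND NOT e) OR (NOT a AND NOT d AND b AND NOT e) OR (NOT a AND d AND b AND NOT e) OR (NOT a AND d AND b AND e) OR (a AND NOT d AND NOT b AND e) OR (a AND NOT d AND b AND NOT e) OR (a AND d AND b AND NOT e) OR (a AND d AND b AND e)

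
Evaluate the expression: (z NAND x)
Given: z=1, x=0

Substituting: (1 NAND 0)
= 1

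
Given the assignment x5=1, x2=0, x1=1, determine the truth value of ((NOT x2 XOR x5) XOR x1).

Substituting: ((NOT 0 XOR 1) XOR 1)
= 1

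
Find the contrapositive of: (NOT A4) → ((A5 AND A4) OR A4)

Contrapositive: NOT ((A5 AND A4) OR A4) → A4
Note: A statement and its contrapositive are logically equivalent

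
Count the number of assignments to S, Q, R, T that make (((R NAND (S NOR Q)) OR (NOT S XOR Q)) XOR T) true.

Satisfying assignments: (0,0,0,0), (0,0,1,0), (0,1,0,0), (0,1,1,0), (1,0,0,0), (1,0,1,0), (1,1,0,0), (1,1,1,0)
Count: 8 out of 16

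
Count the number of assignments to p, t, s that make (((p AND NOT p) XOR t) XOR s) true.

Satisfying assignments: (0,0,1), (0,1,0), (1,0,1), (1,1,0)
Count: 4 out of 8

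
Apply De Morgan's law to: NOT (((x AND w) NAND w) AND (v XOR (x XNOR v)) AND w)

NOT ((x AND w) NAND w) OR NOT (v XOR (x XNOR v)) OR NOT w
De Morgan's: NOT(AND of terms) = OR of negations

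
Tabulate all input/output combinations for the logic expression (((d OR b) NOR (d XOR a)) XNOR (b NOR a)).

d | a | b | Output
------------------
0 | 0 | 0 | 1
0 | 0 | 1 | 1
0 | 1 | 0 | 1
0 | 1 | 1 | 1
1 | 0 | 0 | 0
1 | 0 | 1 | 1
1 | 1 | 0 | 1
1 | 1 | 1 | 1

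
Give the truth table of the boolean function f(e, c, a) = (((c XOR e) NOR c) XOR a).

e | c | a | Output
------------------
0 | 0 | 0 | 1
0 | 0 | 1 | 0
0 | 1 | 0 | 0
0 | 1 | 1 | 1
1 | 0 | 0 | 0
1 | 0 | 1 | 1
1 | 1 | 0 | 0
1 | 1 | 1 | 1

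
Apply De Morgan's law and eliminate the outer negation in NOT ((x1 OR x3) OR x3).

NOT (x1 OR x3) AND NOT x3
De Morgan's: NOT(OR of terms) = AND of negations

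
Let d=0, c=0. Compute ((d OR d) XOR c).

Substituting: ((0 OR 0) XOR 0)
= 0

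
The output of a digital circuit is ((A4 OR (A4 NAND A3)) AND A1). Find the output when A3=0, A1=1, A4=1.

Substituting: ((1 OR (1 NAND 0)) AND 1)
= 1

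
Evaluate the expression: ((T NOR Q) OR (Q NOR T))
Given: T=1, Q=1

Substituting: ((1 NOR 1) OR (1 NOR 1))
= 0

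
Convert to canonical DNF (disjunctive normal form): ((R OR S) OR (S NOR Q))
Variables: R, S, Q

(NOT R AND NOT S AND NOT Q) OR (NOT R AND S AND NOT Q) OR (NOT R AND S AND Q) OR (R AND NOT S AND NOT Q) OR (R AND NOT S AND Q) OR (R AND S AND NOT Q) OR (R AND S AND Q)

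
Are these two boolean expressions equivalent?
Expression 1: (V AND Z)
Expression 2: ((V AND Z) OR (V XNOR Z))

No. Counterexample: with V=0, Z=0, Expression 1 = 0 but Expression 2 = 1.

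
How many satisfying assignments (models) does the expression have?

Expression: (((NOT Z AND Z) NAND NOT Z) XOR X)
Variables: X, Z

Satisfying assignments: (0,0), (0,1)
Count: 2 out of 4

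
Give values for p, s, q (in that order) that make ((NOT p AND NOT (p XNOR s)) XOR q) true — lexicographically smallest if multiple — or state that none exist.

p=0, s=0, q=1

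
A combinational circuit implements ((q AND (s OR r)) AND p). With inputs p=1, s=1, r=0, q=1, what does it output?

Substituting: ((1 AND (1 OR 0)) AND 1)
= 1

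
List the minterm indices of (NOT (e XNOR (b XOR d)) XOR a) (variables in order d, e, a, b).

Σm(1, 2, 4, 7, 8, 11, 13, 14) = (NOT d AND NOT e AND NOT a AND b) OR (NOT d AND NOT e AND a AND NOT b) OR (NOT d AND e AND NOT a AND NOT b) OR (NOT d AND e AND a AND b) OR (d AND NOT e AND NOT a AND NOT b) OR (d AND NOT e AND a AND b) OR (d AND e AND NOT a AND b) OR (d AND e AND a AND NOT b)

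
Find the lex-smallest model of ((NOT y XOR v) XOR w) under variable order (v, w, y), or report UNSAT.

v=0, w=0, y=0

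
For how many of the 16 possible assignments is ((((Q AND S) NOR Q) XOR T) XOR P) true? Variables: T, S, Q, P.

Satisfying assignments: (0,0,0,0), (0,0,1,1), (0,1,0,0), (0,1,1,1), (1,0,0,1), (1,0,1,0), (1,1,0,1), (1,1,1,0)
Count: 8 out of 16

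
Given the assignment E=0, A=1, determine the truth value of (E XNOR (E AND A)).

Substituting: (0 XNOR (0 AND 1))
= 1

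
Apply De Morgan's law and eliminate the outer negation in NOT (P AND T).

NOT P OR NOT T
De Morgan's: NOT(AND of terms) = OR of negations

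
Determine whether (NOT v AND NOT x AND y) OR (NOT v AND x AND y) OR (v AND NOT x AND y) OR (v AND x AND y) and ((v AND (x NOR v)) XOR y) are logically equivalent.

Yes, they are equivalent — the two output columns agree on all 8 assignments:
v | x | y | Expression 1 | Expression 2
---------------------------------------
0 | 0 | 0 | 0 | 0
0 | 0 | 1 | 1 | 1
0 | 1 | 0 | 0 | 0
0 | 1 | 1 | 1 | 1
1 | 0 | 0 | 0 | 0
1 | 0 | 1 | 1 | 1
1 | 1 | 0 | 0 | 0
1 | 1 | 1 | 1 | 1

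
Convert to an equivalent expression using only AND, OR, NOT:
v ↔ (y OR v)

(v AND (y OR v)) OR (NOT v AND NOT (y OR v))
(Biconditional = both true or both false)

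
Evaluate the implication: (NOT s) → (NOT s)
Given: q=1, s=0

Antecedent (NOT s) = 1; consequent (NOT s) = 1.
1 → 1 = 1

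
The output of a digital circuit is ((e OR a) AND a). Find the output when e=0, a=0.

Substituting: ((0 OR 0) AND 0)
= 0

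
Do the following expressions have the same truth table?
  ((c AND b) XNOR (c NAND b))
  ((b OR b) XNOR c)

No. Counterexample: with c=0, b=0, Expression 1 = 0 but Expression 2 = 1.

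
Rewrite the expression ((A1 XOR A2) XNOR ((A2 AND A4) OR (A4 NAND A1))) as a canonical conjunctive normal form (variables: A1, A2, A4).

(A1 OR A2 OR A4) AND (A1 OR A2 OR NOT A4) AND (NOT A1 OR A2 OR NOT A4) AND (NOT A1 OR NOT A2 OR A4) AND (NOT A1 OR NOT A2 OR NOT A4)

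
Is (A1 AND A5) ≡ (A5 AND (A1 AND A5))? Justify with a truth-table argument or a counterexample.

Yes, they are equivalent — the two output columns agree on all 4 assignments:
A1 | A5 | Expression 1 | Expression 2
-------------------------------------
0 | 0 | 0 | 0
0 | 1 | 0 | 0
1 | 0 | 0 | 0
1 | 1 | 1 | 1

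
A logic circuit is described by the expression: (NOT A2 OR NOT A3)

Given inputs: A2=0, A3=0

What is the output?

Substituting: (NOT 0 OR NOT 0)
= 1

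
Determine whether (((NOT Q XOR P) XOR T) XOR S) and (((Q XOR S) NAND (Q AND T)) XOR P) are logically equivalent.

No. Counterexample: with P=0, Q=0, T=0, S=1, Expression 1 = 0 but Expression 2 = 1.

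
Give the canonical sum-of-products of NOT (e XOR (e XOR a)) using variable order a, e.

Σm(0, 1) = (NOT a AND NOT e) OR (NOT a AND e)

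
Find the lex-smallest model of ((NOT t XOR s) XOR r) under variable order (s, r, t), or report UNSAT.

s=0, r=0, t=0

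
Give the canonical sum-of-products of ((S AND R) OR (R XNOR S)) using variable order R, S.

Σm(0, 3) = (NOT R AND NOT S) OR (R AND S)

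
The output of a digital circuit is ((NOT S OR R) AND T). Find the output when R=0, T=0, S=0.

Substituting: ((NOT 0 OR 0) AND 0)
= 0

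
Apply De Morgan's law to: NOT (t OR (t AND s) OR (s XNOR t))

NOT t AND NOT (t AND s) AND NOT (s XNOR t)
De Morgan's: NOT(OR of terms) = AND of negations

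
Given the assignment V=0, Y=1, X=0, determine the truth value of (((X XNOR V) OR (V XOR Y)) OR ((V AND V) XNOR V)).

Substituting: (((0 XNOR 0) OR (0 XOR 1)) OR ((0 AND 0) XNOR 0))
= 1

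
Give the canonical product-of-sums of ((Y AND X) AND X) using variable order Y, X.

ΠM(0, 1, 2) = (Y OR X) AND (Y OR NOT X) AND (NOT Y OR X)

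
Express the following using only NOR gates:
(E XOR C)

((((E NOR C) NOR (E NOR C)) NOR ((E NOR C) NOR (E NOR C))) NOR ((((E NOR E) NOR (C NOR C)) NOR ((E NOR E) NOR (C NOR C))) NOR (((E NOR E) NOR (C NOR C)) NOR ((E NOR E) NOR (C NOR C)))))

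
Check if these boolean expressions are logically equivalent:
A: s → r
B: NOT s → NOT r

No, Inverse is not equivalent to original (counterexample: p=0, s=0, r=1)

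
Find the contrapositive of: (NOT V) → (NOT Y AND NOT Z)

Contrapositive: NOT (NOT Y AND NOT Z) → V
Note: A statement and its contrapositive are logically equivalent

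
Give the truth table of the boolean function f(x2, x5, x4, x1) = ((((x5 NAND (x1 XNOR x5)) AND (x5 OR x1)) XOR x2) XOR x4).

x2 | x5 | x4 | x1 | Output
--------------------------
0 | 0 | 0 | 0 | 0
0 | 0 | 0 | 1 | 1
0 | 0 | 1 | 0 | 1
0 | 0 | 1 | 1 | 0
0 | 1 | 0 | 0 | 1
0 | 1 | 0 | 1 | 0
0 | 1 | 1 | 0 | 0
0 | 1 | 1 | 1 | 1
1 | 0 | 0 | 0 | 1
1 | 0 | 0 | 1 | 0
1 | 0 | 1 | 0 | 0
1 | 0 | 1 | 1 | 1
1 | 1 | 0 | 0 | 0
1 | 1 | 0 | 1 | 1
1 | 1 | 1 | 0 | 1
1 | 1 | 1 | 1 | 0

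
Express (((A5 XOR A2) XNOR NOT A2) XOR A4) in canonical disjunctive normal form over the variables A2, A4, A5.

(NOT A2 AND NOT A4 AND A5) OR (NOT A2 AND A4 AND NOT A5) OR (A2 AND NOT A4 AND A5) OR (A2 AND A4 AND NOT A5)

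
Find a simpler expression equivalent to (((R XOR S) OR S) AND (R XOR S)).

By absorption (E AND (E OR v) = E):
= (R XOR S)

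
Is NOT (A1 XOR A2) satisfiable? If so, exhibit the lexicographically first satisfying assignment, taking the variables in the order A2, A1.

A2=0, A1=0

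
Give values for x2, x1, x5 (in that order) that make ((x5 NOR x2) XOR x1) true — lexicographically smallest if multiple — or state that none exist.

x2=0, x1=0, x5=0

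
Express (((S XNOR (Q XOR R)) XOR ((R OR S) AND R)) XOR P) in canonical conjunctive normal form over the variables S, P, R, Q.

(S OR P OR R OR NOT Q) AND (S OR P OR NOT R OR NOT Q) AND (S OR NOT P OR R OR Q) AND (S OR NOT P OR NOT R OR Q) AND (NOT S OR P OR R OR Q) AND (NOT S OR P OR NOT R OR Q) AND (NOT S OR NOT P OR R OR NOT Q) AND (NOT S OR NOT P OR NOT R OR NOT Q)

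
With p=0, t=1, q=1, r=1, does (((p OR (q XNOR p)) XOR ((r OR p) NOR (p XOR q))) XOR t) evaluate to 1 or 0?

Substituting: (((0 OR (1 XNOR 0)) XOR ((1 OR 0) NOR (0 XOR 1))) XOR 1)
= 1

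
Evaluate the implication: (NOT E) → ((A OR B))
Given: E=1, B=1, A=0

Antecedent (NOT E) = 0; consequent ((A OR B)) = 1.
0 → 1 = 1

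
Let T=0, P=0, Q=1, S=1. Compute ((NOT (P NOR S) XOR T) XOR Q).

Substituting: ((NOT (0 NOR 1) XOR 0) XOR 1)
= 0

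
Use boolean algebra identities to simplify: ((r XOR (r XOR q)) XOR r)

By XOR self-cancellation ((E XOR v) XOR v = E):
= (r XOR q)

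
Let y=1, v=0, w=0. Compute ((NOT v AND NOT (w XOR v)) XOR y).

Substituting: ((NOT 0 AND NOT (0 XOR 0)) XOR 1)
= 0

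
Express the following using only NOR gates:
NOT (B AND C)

(((B NOR B) NOR (C NOR C)) NOR ((B NOR B) NOR (C NOR C)))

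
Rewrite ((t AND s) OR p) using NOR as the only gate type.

((((t NOR t) NOR (s NOR s)) NOR p) NOR (((t NOR t) NOR (s NOR s)) NOR p))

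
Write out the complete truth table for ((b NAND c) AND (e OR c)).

e | c | b | Output
------------------
0 | 0 | 0 | 0
0 | 0 | 1 | 0
0 | 1 | 0 | 1
0 | 1 | 1 | 0
1 | 0 | 0 | 1
1 | 0 | 1 | 1
1 | 1 | 0 | 1
1 | 1 | 1 | 0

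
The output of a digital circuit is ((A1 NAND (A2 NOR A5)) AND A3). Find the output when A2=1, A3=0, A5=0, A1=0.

Substituting: ((0 NAND (1 NOR 0)) AND 0)
= 0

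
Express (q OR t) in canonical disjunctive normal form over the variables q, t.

(NOT q AND t) OR (q AND NOT t) OR (q AND t)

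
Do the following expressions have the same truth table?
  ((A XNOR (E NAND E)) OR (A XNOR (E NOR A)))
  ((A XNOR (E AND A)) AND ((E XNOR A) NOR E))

No. Counterexample: with E=0, A=1, Expression 1 = 1 but Expression 2 = 0.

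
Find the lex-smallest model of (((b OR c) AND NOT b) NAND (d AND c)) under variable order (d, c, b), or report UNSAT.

d=0, c=0, b=0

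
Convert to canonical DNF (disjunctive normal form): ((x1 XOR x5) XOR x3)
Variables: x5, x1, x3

(NOT x5 AND NOT x1 AND x3) OR (NOT x5 AND x1 AND NOT x3) OR (x5 AND NOT x1 AND NOT x3) OR (x5 AND x1 AND x3)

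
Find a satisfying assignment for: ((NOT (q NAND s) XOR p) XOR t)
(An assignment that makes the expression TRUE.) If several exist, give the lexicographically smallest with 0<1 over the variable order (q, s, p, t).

q=0, s=0, p=0, t=1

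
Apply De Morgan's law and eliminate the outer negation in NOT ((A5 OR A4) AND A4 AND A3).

NOT (A5 OR A4) OR NOT A4 OR NOT A3
De Morgan's: NOT(AND of terms) = OR of negations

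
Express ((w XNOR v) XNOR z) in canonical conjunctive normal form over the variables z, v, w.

(z OR v OR w) AND (z OR NOT v OR NOT w) AND (NOT z OR v OR NOT w) AND (NOT z OR NOT v OR w)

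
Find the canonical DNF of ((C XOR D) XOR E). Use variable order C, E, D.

(NOT C AND NOT E AND D) OR (NOT C AND E AND NOT D) OR (C AND NOT E AND NOT D) OR (C AND E AND D)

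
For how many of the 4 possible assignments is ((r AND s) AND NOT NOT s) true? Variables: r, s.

Satisfying assignments: (1,1)
Count: 1 out of 4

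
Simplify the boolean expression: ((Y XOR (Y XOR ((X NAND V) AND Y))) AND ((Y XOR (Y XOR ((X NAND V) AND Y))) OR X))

By absorption (E AND (E OR v) = E) then XOR self-cancellation ((E XOR v) XOR v = E):
= ((X NAND V) AND Y)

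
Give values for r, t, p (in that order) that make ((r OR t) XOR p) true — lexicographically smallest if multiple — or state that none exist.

r=0, t=0, p=1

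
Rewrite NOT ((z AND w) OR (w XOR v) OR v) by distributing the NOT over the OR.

NOT (z AND w) AND NOT (w XOR v) AND NOT v
De Morgan's: NOT(OR of terms) = AND of negations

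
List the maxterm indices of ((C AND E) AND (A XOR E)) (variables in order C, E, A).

ΠM(0, 1, 2, 3, 4, 5, 7) = (C OR E OR A) AND (C OR E OR NOT A) AND (C OR NOT E OR A) AND (C OR NOT E OR NOT A) AND (NOT C OR E OR A) AND (NOT C OR E OR NOT A) AND (NOT C OR NOT E OR NOT A)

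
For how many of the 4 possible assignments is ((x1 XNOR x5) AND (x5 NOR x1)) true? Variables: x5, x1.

Satisfying assignments: (0,0)
Count: 1 out of 4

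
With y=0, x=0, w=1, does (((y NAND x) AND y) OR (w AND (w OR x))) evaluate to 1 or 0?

Substituting: (((0 NAND 0) AND 0) OR (1 AND (1 OR 0)))
= 1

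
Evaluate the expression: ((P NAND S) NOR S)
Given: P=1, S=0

Substituting: ((1 NAND 0) NOR 0)
= 0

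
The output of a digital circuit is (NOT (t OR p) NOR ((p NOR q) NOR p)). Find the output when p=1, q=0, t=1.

Substituting: (NOT (1 OR 1) NOR ((1 NOR 0) NOR 1))
= 1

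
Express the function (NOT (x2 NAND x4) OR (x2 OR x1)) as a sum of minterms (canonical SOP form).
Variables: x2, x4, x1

Σm(1, 3, 4, 5, 6, 7) = (NOT x2 AND NOT x4 AND x1) OR (NOT x2 AND x4 AND x1) OR (x2 AND NOT x4 AND NOT x1) OR (x2 AND NOT x4 AND x1) OR (x2 AND x4 AND NOT x1) OR (x2 AND x4 AND x1)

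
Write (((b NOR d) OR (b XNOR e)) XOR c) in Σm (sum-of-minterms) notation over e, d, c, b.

Σm(0, 3, 4, 7, 8, 9, 13, 14) = (NOT e AND NOT d AND NOT c AND NOT b) OR (NOT e AND NOT d AND c AND b) OR (NOT e AND d AND NOT c AND NOT b) OR (NOT e AND d AND c AND b) OR (e AND NOT d AND NOT c AND NOT b) OR (e AND NOT d AND NOT c AND b) OR (e AND d AND NOT c AND b) OR (e AND d AND c AND NOT b)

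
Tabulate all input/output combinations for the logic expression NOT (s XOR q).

s | q | Output
--------------
0 | 0 | 1
0 | 1 | 0
1 | 0 | 0
1 | 1 | 1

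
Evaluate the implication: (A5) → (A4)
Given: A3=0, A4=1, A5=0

Antecedent (A5) = 0; consequent (A4) = 1.
0 → 1 = 1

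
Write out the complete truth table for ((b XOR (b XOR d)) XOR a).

b | a | d | Output
------------------
0 | 0 | 0 | 0
0 | 0 | 1 | 1
0 | 1 | 0 | 1
0 | 1 | 1 | 0
1 | 0 | 0 | 0
1 | 0 | 1 | 1
1 | 1 | 0 | 1
1 | 1 | 1 | 0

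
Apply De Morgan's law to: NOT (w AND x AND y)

NOT w OR NOT x OR NOT y
De Morgan's: NOT(AND of terms) = OR of negations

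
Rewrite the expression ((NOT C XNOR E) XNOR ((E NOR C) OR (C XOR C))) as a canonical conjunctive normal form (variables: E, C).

(E OR C) AND (E OR NOT C) AND (NOT E OR C)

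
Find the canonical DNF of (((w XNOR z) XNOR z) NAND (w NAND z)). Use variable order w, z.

(NOT w AND NOT z) OR (NOT w AND z) OR (w AND z)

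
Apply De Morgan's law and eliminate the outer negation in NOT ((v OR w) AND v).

NOT (v OR w) OR NOT v
De Morgan's: NOT(AND of terms) = OR of negations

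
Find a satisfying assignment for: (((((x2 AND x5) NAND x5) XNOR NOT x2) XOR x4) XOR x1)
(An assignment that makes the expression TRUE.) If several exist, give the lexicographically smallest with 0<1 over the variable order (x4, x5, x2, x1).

x4=0, x5=0, x2=0, x1=0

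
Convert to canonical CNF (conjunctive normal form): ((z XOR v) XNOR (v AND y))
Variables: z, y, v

(z OR y OR NOT v) AND (NOT z OR y OR v) AND (NOT z OR NOT y OR v) AND (NOT z OR NOT y OR NOT v)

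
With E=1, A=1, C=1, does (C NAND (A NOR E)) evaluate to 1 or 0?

Substituting: (1 NAND (1 NOR 1))
= 1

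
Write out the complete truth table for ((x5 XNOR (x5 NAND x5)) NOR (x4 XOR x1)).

x5 | x1 | x4 | Output
---------------------
0 | 0 | 0 | 1
0 | 0 | 1 | 0
0 | 1 | 0 | 0
0 | 1 | 1 | 1
1 | 0 | 0 | 1
1 | 0 | 1 | 0
1 | 1 | 0 | 0
1 | 1 | 1 | 1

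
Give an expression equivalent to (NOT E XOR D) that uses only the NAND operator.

(((E NAND E) NAND ((E NAND E) NAND D)) NAND (D NAND ((E NAND E) NAND D)))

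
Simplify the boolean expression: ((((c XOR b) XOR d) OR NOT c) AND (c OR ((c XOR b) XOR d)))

By distribution ((E OR v) AND (E OR NOT v) = E):
= ((c XOR b) XOR d)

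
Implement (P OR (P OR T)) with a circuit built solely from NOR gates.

((P NOR ((P NOR T) NOR (P NOR T))) NOR (P NOR ((P NOR T) NOR (P NOR T))))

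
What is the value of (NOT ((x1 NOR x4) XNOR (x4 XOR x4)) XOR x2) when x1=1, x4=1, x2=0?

Substituting: (NOT ((1 NOR 1) XNOR (1 XOR 1)) XOR 0)
= 0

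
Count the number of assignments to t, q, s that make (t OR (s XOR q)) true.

Satisfying assignments: (0,0,1), (0,1,0), (1,0,0), (1,0,1), (1,1,0), (1,1,1)
Count: 6 out of 8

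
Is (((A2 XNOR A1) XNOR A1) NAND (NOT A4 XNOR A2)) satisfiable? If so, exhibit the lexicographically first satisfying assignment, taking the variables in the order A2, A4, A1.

A2=0, A4=0, A1=0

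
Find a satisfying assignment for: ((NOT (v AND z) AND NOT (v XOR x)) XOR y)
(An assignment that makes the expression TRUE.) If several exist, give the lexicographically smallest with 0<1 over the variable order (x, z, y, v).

x=0, z=0, y=0, v=0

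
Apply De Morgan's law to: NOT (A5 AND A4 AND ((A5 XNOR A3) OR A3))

NOT A5 OR NOT A4 OR NOT ((A5 XNOR A3) OR A3)
De Morgan's: NOT(AND of terms) = OR of negations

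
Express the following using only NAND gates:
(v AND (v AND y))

((v NAND ((v NAND y) NAND (v NAND y))) NAND (v NAND ((v NAND y) NAND (v NAND y))))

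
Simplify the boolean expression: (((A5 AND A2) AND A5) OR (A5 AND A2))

By absorption (E OR (E AND v) = E):
= (A5 AND A2)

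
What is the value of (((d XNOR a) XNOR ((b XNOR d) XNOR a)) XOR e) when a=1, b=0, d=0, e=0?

Substituting: (((0 XNOR 1) XNOR ((0 XNOR 0) XNOR 1)) XOR 0)
= 0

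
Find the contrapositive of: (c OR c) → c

Contrapositive: NOT c → NOT (c OR c)
Note: A statement and its contrapositive are logically equivalent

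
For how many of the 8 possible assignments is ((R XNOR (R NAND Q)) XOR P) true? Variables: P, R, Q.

Satisfying assignments: (0,1,0), (1,0,0), (1,0,1), (1,1,1)
Count: 4 out of 8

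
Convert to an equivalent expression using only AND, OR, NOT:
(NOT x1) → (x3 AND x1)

x1 OR (x3 AND x1)
(Implication elimination: A → B = NOT A OR B)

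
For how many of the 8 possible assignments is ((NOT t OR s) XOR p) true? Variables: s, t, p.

Satisfying assignments: (0,0,0), (0,1,1), (1,0,0), (1,1,0)
Count: 4 out of 8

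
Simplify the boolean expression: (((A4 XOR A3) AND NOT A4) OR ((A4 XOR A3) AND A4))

By distribution ((E AND v) OR (E AND NOT v) = E):
= (A4 XOR A3)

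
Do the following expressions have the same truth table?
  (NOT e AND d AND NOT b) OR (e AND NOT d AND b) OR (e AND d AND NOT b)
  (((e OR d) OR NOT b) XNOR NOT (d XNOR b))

Yes, they are equivalent — the two output columns agree on all 8 assignments:
e | d | b | Expression 1 | Expression 2
---------------------------------------
0 | 0 | 0 | 0 | 0
0 | 0 | 1 | 0 | 0
0 | 1 | 0 | 1 | 1
0 | 1 | 1 | 0 | 0
1 | 0 | 0 | 0 | 0
1 | 0 | 1 | 1 | 1
1 | 1 | 0 | 1 | 1
1 | 1 | 1 | 0 | 0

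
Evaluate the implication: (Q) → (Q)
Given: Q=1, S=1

Antecedent (Q) = 1; consequent (Q) = 1.
1 → 1 = 1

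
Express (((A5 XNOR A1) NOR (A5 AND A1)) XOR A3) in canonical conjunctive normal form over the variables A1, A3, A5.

(A1 OR A3 OR A5) AND (A1 OR NOT A3 OR NOT A5) AND (NOT A1 OR A3 OR NOT A5) AND (NOT A1 OR NOT A3 OR A5)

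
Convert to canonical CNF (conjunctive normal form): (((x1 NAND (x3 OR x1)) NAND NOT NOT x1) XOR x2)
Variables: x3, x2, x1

(x3 OR NOT x2 OR x1) AND (x3 OR NOT x2 OR NOT x1) AND (NOT x3 OR NOT x2 OR x1) AND (NOT x3 OR NOT x2 OR NOT x1)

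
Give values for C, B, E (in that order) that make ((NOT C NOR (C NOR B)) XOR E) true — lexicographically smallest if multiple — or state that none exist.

C=0, B=0, E=1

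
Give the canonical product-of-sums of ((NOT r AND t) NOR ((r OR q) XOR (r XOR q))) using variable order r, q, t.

ΠM(1, 3, 6, 7) = (r OR q OR NOT t) AND (r OR NOT q OR NOT t) AND (NOT r OR NOT q OR t) AND (NOT r OR NOT q OR NOT t)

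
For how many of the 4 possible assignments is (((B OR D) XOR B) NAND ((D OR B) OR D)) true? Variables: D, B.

Satisfying assignments: (0,0), (0,1), (1,1)
Count: 3 out of 4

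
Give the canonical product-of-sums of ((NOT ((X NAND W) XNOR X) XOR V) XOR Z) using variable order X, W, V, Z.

ΠM(1, 2, 5, 6, 8, 11, 13, 14) = (X OR W OR V OR NOT Z) AND (X OR W OR NOT V OR Z) AND (X OR NOT W OR V OR NOT Z) AND (X OR NOT W OR NOT V OR Z) AND (NOT X OR W OR V OR Z) AND (NOT X OR W OR NOT V OR NOT Z) AND (NOT X OR NOT W OR V OR NOT Z) AND (NOT X OR NOT W OR NOT V OR Z)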